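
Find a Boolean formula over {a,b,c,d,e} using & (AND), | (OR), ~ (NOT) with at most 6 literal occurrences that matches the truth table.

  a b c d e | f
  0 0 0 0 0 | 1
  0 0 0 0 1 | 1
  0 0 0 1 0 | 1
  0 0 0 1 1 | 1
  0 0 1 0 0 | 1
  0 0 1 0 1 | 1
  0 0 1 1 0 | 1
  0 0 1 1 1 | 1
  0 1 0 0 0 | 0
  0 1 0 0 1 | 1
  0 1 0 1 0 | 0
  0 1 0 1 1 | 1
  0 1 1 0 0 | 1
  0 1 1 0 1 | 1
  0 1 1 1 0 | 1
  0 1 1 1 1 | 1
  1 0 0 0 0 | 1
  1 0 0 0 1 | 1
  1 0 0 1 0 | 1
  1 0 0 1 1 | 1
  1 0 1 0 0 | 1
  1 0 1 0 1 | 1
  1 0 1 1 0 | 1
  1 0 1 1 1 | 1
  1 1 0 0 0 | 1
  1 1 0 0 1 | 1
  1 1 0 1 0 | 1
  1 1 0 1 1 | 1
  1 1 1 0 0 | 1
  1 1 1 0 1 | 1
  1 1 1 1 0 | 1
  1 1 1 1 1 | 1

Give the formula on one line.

(((e | a) | ~b) | c)

  (e | a) = 01010101010101011111111111111111
  ~b = 11111111000000001111111100000000
  ((e | a) | ~b) = 11111111010101011111111111111111
  (((e | a) | ~b) | c) = 11111111010111111111111111111111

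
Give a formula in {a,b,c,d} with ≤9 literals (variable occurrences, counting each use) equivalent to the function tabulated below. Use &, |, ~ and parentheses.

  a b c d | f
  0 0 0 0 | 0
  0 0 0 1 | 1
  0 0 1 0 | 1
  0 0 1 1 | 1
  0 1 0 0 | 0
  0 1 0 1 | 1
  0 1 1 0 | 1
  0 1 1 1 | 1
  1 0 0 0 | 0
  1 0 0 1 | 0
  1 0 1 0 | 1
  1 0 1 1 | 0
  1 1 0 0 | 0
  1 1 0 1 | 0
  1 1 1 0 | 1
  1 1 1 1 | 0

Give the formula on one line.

((d & ~a) | ((~d & (~a | c)) & c))

  ~a = 1111111100000000
  (d & ~a) = 0101010100000000
  ~d = 1010101010101010
  (~a | c) = 1111111100110011
  (~d & (~a | c)) = 1010101000100010
  ((~d & (~a | c)) & c) = 0010001000100010
  ((d & ~a) | ((~d & (~a | c)) & c)) = 0111011100100010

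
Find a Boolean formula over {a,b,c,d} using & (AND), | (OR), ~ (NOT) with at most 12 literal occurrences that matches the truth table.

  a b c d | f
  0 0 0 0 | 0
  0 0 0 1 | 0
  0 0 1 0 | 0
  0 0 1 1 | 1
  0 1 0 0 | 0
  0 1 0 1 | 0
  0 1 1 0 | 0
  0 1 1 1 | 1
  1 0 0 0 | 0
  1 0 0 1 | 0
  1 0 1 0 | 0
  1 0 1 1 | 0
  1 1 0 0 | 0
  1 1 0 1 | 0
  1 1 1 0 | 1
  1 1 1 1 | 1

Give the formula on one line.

(((b | ~a) & c) & (d | ((a & (~a | c)) & (c & ~d))))

  ~a = 1111111100000000
  (b | ~a) = 1111111100001111
  ((b | ~a) & c) = 0011001100000011
  (~a | c) = 1111111100110011
  (a & (~a | c)) = 0000000000110011
  ~d = 1010101010101010
  (c & ~d) = 0010001000100010
  ((a & (~a | c)) & (c & ~d)) = 0000000000100010
  (d | ((a & (~a | c)) & (c & ~d))) = 0101010101110111
  (((b | ~a) & c) & (d | ((a & (~a | c)) & (c & ~d)))) = 0001000100000011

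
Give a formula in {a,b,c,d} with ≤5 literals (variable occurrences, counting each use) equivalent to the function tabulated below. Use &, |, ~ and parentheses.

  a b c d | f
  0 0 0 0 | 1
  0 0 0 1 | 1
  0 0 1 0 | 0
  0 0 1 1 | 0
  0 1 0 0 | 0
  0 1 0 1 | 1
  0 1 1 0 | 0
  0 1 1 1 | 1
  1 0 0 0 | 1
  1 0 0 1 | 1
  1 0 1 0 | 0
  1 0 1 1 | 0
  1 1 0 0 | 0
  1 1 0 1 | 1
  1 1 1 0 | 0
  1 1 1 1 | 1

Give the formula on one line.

  ~b = 1111000011110000
  (d | ~b) = 1111010111110101
  ~c = 1100110011001100
  (b | ~c) = 1100111111001111
  ((d | ~b) & (b | ~c)) = 1100010111000101

((d | ~b) & (b | ~c))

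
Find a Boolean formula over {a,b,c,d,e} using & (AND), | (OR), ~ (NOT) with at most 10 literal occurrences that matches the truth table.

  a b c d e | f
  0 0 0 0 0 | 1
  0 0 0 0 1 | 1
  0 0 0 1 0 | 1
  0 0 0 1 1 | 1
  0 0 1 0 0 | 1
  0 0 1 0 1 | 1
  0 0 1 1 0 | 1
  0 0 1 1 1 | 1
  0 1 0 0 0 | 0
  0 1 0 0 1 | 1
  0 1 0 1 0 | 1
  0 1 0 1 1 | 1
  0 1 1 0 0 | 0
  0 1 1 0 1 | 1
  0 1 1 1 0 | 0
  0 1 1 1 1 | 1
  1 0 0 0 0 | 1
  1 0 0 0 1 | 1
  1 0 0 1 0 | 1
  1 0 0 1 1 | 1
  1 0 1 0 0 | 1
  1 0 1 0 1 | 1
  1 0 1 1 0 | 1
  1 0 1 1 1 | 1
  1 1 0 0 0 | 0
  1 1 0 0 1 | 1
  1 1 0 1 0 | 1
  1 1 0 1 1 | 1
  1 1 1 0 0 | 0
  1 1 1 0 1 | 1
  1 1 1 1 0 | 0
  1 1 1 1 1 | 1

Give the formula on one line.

  ~b = 11111111000000001111111100000000
  (~b | e) = 11111111010101011111111101010101
  ~c = 11110000111100001111000011110000
  ~e = 10101010101010101010101010101010
  ~d = 11001100110011001100110011001100
  (~e & ~d) = 10001000100010001000100010001000
  (~c | (~e & ~d)) = 11111000111110001111100011111000
  (e | d) = 01110111011101110111011101110111
  ((~c | (~e & ~d)) & (e | d)) = 01110000011100000111000001110000
  ((~b | e) | ((~c | (~e & ~d)) & (e | d))) = 11111111011101011111111101110101

((~b | e) | ((~c | (~e & ~d)) & (e | d)))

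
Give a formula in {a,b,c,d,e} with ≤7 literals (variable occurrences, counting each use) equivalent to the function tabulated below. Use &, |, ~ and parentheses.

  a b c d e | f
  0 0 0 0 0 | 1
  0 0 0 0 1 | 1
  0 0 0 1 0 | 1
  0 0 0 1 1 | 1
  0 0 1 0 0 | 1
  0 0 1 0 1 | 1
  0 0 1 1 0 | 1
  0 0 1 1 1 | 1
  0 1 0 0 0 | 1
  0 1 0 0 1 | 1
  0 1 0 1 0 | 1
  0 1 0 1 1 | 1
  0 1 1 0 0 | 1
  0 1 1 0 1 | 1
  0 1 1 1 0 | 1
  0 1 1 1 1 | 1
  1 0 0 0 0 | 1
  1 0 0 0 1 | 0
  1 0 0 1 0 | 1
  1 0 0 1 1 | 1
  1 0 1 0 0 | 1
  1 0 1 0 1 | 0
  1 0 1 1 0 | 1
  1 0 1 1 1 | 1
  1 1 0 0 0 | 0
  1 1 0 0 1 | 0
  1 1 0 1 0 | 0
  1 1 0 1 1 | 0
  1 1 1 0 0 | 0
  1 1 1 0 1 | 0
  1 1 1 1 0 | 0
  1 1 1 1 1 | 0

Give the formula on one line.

  ~a = 11111111111111110000000000000000
  ~b = 11111111000000001111111100000000
  (d & ~b) = 00110011000000000011001100000000
  (a & (d & ~b)) = 00000000000000000011001100000000
  (~a | (a & (d & ~b))) = 11111111111111110011001100000000
  (~b | ~a) = 11111111111111111111111100000000
  ~e = 10101010101010101010101010101010
  ((~b | ~a) & ~e) = 10101010101010101010101000000000
  ((~a | (a & (d & ~b))) | ((~b | ~a) & ~e)) = 11111111111111111011101100000000

((~a | (a & (d & ~b))) | ((~b | ~a) & ~e))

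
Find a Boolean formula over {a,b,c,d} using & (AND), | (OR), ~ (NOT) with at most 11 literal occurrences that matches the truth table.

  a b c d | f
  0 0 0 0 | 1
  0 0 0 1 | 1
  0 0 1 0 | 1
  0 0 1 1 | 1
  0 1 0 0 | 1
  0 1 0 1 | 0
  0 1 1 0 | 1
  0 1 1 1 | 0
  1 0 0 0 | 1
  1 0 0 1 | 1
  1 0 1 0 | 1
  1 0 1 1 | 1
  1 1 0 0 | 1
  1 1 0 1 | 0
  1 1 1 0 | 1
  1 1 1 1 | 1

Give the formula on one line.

((~b | (c & a)) | (~d & (b | (~c & ((~a | ~d) & d)))))

  ~b = 1111000011110000
  (c & a) = 0000000000110011
  (~b | (c & a)) = 1111000011110011
  ~d = 1010101010101010
  ~c = 1100110011001100
  ~a = 1111111100000000
  (~a | ~d) = 1111111110101010
  ((~a | ~d) & d) = 0101010100000000
  (~c & ((~a | ~d) & d)) = 0100010000000000
  (b | (~c & ((~a | ~d) & d))) = 0100111100001111
  (~d & (b | (~c & ((~a | ~d) & d)))) = 0000101000001010
  ((~b | (c & a)) | (~d & (b | (~c & ((~a | ~d) & d))))) = 1111101011111011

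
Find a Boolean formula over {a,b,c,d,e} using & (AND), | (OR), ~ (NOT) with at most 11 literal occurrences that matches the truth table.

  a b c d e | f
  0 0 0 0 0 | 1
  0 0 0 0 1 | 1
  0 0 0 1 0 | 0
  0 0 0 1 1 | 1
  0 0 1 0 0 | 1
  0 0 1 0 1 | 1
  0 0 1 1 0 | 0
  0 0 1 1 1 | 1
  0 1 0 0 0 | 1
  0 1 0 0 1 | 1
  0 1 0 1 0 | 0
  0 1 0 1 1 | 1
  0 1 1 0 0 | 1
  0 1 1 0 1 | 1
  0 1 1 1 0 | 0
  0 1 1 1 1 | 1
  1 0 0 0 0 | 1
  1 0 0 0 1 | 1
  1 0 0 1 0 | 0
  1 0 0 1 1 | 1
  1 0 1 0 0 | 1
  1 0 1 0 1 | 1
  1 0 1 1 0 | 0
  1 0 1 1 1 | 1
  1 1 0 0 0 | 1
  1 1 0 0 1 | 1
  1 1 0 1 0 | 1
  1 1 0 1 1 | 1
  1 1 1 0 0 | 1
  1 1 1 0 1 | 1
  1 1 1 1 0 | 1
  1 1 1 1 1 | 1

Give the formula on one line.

  ~d = 11001100110011001100110011001100
  (a & d) = 00000000000000000011001100110011
  (b & (a & d)) = 00000000000000000000000000110011
  ((b & (a & d)) | e) = 01010101010101010101010101110111
  (~d | ((b & (a & d)) | e)) = 11011101110111011101110111111111
  ~e = 10101010101010101010101010101010
  ~b = 11111111000000001111111100000000
  (~e | ~b) = 11111111101010101111111110101010
  ((~d | ((b & (a & d)) | e)) & (~e | ~b)) = 11011101100010001101110110101010
  (e | ((~d | ((b & (a & d)) | e)) & (~e | ~b))) = 11011101110111011101110111111111

(e | ((~d | ((b & (a & d)) | e)) & (~e | ~b)))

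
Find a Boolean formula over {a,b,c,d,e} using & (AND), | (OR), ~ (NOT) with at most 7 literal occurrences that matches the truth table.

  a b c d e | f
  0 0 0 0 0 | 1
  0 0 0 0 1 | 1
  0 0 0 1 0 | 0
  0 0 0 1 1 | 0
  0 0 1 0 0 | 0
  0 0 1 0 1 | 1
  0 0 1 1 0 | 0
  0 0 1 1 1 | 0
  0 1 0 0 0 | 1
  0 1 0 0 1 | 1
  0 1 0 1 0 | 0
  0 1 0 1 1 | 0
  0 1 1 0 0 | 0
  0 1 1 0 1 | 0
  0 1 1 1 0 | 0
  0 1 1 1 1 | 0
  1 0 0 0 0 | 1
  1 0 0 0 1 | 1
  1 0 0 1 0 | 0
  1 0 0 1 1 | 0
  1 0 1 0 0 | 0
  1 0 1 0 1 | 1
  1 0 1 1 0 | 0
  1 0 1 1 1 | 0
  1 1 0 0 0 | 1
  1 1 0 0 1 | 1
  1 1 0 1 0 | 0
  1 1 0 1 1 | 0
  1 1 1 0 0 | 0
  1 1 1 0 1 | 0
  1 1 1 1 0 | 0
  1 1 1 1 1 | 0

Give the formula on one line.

  ~d = 11001100110011001100110011001100
  ~c = 11110000111100001111000011110000
  (d | ~c) = 11110011111100111111001111110011
  ~b = 11111111000000001111111100000000
  (e & ~b) = 01010101000000000101010100000000
  ((d | ~c) | (e & ~b)) = 11110111111100111111011111110011
  (~d & ((d | ~c) | (e & ~b))) = 11000100110000001100010011000000

(~d & ((d | ~c) | (e & ~b)))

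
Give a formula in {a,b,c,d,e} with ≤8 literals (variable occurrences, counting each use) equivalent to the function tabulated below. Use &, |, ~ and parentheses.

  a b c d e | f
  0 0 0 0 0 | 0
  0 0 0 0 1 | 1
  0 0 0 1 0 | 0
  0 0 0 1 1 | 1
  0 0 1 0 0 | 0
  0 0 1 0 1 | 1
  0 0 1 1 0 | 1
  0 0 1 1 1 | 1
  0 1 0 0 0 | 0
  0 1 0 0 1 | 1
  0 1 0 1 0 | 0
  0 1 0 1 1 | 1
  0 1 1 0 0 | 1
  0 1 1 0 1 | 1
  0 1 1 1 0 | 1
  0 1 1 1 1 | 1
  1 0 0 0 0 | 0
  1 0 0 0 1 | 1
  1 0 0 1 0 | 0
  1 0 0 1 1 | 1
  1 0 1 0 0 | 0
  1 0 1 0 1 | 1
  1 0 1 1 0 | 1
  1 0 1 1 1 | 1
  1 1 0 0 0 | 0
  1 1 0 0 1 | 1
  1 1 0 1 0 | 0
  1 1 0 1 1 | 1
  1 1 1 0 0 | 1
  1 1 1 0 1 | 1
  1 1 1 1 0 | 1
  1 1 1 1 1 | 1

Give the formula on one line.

((e & (~c | ~d)) | ((b | (e | d)) & c))

  ~c = 11110000111100001111000011110000
  ~d = 11001100110011001100110011001100
  (~c | ~d) = 11111100111111001111110011111100
  (e & (~c | ~d)) = 01010100010101000101010001010100
  (e | d) = 01110111011101110111011101110111
  (b | (e | d)) = 01110111111111110111011111111111
  ((b | (e | d)) & c) = 00000111000011110000011100001111
  ((e & (~c | ~d)) | ((b | (e | d)) & c)) = 01010111010111110101011101011111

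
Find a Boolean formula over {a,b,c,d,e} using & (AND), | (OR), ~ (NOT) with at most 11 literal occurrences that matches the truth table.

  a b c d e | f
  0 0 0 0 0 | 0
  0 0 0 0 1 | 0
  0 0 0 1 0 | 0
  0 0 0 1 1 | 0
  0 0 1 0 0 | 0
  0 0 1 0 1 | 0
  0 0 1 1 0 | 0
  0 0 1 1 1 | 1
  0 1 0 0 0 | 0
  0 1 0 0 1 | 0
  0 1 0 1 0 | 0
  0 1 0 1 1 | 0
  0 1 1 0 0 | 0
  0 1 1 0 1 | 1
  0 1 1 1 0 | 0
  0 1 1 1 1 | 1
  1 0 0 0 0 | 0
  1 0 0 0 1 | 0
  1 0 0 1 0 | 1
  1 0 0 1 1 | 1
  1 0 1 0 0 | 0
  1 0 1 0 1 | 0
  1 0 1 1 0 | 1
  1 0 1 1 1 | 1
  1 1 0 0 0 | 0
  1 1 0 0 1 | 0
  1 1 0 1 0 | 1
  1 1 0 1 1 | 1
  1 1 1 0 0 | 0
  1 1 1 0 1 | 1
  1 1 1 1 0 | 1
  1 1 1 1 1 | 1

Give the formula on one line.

(((c & (d | b)) & e) | (d & ((d | c) & a)))

  (d | b) = 00110011111111110011001111111111
  (c & (d | b)) = 00000011000011110000001100001111
  ((c & (d | b)) & e) = 00000001000001010000000100000101
  (d | c) = 00111111001111110011111100111111
  ((d | c) & a) = 00000000000000000011111100111111
  (d & ((d | c) & a)) = 00000000000000000011001100110011
  (((c & (d | b)) & e) | (d & ((d | c) & a))) = 00000001000001010011001100110111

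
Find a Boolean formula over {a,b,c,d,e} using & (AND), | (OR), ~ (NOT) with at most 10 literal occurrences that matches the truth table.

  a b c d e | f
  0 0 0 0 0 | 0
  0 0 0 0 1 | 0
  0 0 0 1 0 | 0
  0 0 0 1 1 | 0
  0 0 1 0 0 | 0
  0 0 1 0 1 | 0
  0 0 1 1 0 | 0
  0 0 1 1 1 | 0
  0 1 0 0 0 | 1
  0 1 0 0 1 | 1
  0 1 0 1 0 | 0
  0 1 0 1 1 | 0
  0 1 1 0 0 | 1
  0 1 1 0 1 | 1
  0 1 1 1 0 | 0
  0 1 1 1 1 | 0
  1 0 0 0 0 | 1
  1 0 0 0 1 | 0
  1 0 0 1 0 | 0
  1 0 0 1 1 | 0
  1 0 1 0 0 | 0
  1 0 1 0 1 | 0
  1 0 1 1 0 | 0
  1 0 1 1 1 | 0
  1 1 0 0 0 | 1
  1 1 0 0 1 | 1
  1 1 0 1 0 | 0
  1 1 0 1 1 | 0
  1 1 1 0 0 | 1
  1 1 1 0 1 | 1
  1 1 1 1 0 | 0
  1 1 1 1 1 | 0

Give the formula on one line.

  ~d = 11001100110011001100110011001100
  ~c = 11110000111100001111000011110000
  ~b = 11111111000000001111111100000000
  (a & ~b) = 00000000000000001111111100000000
  (~c & (a & ~b)) = 00000000000000001111000000000000
  (c | a) = 00001111000011111111111111111111
  ~e = 10101010101010101010101010101010
  ((c | a) & ~e) = 00001010000010101010101010101010
  ((~c & (a & ~b)) & ((c | a) & ~e)) = 00000000000000001010000000000000
  (((~c & (a & ~b)) & ((c | a) & ~e)) | b) = 00000000111111111010000011111111
  (~d & (((~c & (a & ~b)) & ((c | a) & ~e)) | b)) = 00000000110011001000000011001100

(~d & (((~c & (a & ~b)) & ((c | a) & ~e)) | b))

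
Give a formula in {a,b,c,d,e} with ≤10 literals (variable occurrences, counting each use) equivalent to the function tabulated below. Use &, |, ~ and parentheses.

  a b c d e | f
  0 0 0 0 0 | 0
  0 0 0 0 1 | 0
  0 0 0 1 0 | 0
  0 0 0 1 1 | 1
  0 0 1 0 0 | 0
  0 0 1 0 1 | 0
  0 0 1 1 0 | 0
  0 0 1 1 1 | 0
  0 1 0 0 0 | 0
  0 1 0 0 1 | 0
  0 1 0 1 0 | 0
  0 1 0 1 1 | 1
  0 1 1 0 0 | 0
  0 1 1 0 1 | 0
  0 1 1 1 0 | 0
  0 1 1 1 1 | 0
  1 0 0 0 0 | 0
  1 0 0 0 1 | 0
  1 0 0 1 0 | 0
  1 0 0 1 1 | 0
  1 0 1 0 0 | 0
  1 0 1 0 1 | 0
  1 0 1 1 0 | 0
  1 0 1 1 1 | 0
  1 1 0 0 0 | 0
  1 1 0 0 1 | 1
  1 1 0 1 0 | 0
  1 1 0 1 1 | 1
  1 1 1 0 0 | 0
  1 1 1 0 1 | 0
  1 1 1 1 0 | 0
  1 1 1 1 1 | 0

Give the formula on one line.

(e & (((d & ~a) | (a & (b | c))) & ~c))

  ~a = 11111111111111110000000000000000
  (d & ~a) = 00110011001100110000000000000000
  (b | c) = 00001111111111110000111111111111
  (a & (b | c)) = 00000000000000000000111111111111
  ((d & ~a) | (a & (b | c))) = 00110011001100110000111111111111
  ~c = 11110000111100001111000011110000
  (((d & ~a) | (a & (b | c))) & ~c) = 00110000001100000000000011110000
  (e & (((d & ~a) | (a & (b | c))) & ~c)) = 00010000000100000000000001010000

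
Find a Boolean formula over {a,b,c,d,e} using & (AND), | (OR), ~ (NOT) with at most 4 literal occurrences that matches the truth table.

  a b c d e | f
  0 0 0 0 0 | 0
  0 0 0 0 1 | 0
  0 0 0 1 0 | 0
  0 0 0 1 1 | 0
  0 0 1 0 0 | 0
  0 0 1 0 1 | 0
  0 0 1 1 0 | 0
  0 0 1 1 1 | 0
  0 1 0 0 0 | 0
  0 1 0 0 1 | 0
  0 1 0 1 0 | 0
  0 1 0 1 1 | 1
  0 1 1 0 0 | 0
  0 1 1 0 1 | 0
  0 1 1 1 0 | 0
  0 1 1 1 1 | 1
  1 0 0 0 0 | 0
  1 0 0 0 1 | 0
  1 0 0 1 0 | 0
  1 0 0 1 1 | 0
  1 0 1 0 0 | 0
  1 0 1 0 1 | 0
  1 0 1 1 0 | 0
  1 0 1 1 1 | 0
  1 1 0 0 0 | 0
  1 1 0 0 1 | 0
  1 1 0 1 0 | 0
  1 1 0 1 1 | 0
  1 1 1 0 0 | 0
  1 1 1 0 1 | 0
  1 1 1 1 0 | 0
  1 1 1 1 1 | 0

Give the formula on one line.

((b & d) & (e & ~a))

  (b & d) = 00000000001100110000000000110011
  ~a = 11111111111111110000000000000000
  (e & ~a) = 01010101010101010000000000000000
  ((b & d) & (e & ~a)) = 00000000000100010000000000000000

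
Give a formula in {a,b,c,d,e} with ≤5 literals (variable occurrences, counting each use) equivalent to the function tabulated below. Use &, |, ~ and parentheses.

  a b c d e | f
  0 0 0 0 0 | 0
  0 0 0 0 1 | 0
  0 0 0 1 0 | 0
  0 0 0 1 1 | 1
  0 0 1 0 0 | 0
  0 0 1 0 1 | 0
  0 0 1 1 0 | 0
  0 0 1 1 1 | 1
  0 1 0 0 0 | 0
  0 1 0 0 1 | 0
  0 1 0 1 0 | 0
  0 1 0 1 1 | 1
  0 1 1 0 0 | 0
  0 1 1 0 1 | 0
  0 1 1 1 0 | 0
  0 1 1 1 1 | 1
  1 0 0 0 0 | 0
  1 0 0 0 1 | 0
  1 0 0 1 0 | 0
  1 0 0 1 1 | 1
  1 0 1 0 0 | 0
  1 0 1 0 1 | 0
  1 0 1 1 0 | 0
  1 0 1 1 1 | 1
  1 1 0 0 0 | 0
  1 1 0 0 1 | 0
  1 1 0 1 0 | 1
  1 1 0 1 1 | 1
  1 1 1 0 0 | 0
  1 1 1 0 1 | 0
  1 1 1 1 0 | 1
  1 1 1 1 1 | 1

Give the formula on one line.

((e | (a & b)) & d)

  (a & b) = 00000000000000000000000011111111
  (e | (a & b)) = 01010101010101010101010111111111
  ((e | (a & b)) & d) = 00010001000100010001000100110011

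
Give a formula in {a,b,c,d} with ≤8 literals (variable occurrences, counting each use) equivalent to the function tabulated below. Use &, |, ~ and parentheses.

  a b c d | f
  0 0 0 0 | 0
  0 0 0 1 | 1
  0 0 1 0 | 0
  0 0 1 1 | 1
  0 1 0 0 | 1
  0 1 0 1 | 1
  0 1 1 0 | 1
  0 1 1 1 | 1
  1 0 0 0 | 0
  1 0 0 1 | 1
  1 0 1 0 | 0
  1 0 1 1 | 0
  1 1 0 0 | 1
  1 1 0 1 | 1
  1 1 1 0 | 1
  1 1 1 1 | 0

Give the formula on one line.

(((~d & a) | (~c | ~a)) & (b | d))

  ~d = 1010101010101010
  (~d & a) = 0000000010101010
  ~c = 1100110011001100
  ~a = 1111111100000000
  (~c | ~a) = 1111111111001100
  ((~d & a) | (~c | ~a)) = 1111111111101110
  (b | d) = 0101111101011111
  (((~d & a) | (~c | ~a)) & (b | d)) = 0101111101001110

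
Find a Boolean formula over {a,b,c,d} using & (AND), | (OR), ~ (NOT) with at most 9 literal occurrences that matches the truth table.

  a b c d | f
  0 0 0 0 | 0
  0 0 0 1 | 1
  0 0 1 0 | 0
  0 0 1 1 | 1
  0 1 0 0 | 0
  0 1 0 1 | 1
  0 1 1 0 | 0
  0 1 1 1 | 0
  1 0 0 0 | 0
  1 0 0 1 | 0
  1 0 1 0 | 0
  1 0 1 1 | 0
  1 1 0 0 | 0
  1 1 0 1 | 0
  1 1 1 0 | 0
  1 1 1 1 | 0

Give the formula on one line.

  ~c = 1100110011001100
  (~c & d) = 0100010001000100
  (b | (~c & d)) = 0100111101001111
  ((b | (~c & d)) & ~c) = 0100110001001100
  ~b = 1111000011110000
  (((b | (~c & d)) & ~c) | ~b) = 1111110011111100
  ~a = 1111111100000000
  (d & ~a) = 0101010100000000
  ((((b | (~c & d)) & ~c) | ~b) & (d & ~a)) = 0101010000000000

((((b | (~c & d)) & ~c) | ~b) & (d & ~a))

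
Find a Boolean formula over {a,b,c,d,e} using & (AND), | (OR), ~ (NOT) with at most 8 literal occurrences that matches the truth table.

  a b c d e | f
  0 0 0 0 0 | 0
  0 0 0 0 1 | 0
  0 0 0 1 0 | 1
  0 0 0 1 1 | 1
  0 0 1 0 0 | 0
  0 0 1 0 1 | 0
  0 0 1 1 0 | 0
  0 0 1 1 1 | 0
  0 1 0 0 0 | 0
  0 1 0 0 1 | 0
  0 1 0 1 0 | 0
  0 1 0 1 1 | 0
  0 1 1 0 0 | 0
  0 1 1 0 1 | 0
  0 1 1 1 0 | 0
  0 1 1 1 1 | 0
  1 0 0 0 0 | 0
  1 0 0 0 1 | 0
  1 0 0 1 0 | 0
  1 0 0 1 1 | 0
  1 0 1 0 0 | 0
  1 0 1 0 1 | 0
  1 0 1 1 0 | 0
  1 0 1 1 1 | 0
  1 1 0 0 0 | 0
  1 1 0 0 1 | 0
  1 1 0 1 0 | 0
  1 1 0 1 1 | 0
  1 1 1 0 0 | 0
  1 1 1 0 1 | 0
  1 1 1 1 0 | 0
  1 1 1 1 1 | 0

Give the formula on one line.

((~c & ((~a | b) & ~b)) & ((~b | ~e) & (d & ~c)))

  ~c = 11110000111100001111000011110000
  ~a = 11111111111111110000000000000000
  (~a | b) = 11111111111111110000000011111111
  ~b = 11111111000000001111111100000000
  ((~a | b) & ~b) = 11111111000000000000000000000000
  (~c & ((~a | b) & ~b)) = 11110000000000000000000000000000
  ~e = 10101010101010101010101010101010
  (~b | ~e) = 11111111101010101111111110101010
  (d & ~c) = 00110000001100000011000000110000
  ((~b | ~e) & (d & ~c)) = 00110000001000000011000000100000
  ((~c & ((~a | b) & ~b)) & ((~b | ~e) & (d & ~c))) = 00110000000000000000000000000000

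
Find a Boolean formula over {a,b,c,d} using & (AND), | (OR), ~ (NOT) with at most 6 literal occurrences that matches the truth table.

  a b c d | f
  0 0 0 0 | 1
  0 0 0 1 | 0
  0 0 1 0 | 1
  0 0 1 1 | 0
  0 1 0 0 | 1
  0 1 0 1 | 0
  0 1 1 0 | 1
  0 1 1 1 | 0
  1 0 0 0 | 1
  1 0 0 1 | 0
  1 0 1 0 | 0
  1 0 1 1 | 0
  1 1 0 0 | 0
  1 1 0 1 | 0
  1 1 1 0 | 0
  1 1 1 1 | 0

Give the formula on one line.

(((~b & ~c) & ~d) | (~d & ~a))

  ~b = 1111000011110000
  ~c = 1100110011001100
  (~b & ~c) = 1100000011000000
  ~d = 1010101010101010
  ((~b & ~c) & ~d) = 1000000010000000
  ~a = 1111111100000000
  (~d & ~a) = 1010101000000000
  (((~b & ~c) & ~d) | (~d & ~a)) = 1010101010000000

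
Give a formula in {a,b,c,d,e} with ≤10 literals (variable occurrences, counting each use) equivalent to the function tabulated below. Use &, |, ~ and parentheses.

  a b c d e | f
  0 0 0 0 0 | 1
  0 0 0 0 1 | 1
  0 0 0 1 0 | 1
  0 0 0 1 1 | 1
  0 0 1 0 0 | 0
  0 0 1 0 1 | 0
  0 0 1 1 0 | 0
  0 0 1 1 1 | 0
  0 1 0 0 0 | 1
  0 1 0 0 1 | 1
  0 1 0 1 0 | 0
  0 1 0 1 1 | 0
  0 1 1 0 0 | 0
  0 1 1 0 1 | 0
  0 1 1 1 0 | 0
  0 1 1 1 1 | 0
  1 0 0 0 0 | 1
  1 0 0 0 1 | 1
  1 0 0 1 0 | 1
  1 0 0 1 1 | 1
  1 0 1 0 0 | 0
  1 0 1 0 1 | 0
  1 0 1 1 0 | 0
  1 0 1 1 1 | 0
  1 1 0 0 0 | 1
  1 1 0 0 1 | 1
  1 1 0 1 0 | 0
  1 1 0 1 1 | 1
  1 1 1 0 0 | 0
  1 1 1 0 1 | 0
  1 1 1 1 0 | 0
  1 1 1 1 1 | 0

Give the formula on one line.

((((~c & (~d | a)) | (~b | ~d)) & ~c) & ((e | ~b) | ~d))

  ~c = 11110000111100001111000011110000
  ~d = 11001100110011001100110011001100
  (~d | a) = 11001100110011001111111111111111
  (~c & (~d | a)) = 11000000110000001111000011110000
  ~b = 11111111000000001111111100000000
  (~b | ~d) = 11111111110011001111111111001100
  ((~c & (~d | a)) | (~b | ~d)) = 11111111110011001111111111111100
  (((~c & (~d | a)) | (~b | ~d)) & ~c) = 11110000110000001111000011110000
  (e | ~b) = 11111111010101011111111101010101
  ((e | ~b) | ~d) = 11111111110111011111111111011101
  ((((~c & (~d | a)) | (~b | ~d)) & ~c) & ((e | ~b) | ~d)) = 11110000110000001111000011010000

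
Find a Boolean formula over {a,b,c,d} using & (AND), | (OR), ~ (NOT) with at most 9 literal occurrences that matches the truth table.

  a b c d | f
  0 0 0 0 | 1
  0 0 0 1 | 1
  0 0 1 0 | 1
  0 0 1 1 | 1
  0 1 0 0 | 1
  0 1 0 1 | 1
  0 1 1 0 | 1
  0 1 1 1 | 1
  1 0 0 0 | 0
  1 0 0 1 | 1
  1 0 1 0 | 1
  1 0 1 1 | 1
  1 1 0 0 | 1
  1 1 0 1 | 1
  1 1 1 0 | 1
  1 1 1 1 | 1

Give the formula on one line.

  ~b = 1111000011110000
  (d & ~b) = 0101000001010000
  (c | (d & ~b)) = 0111001101110011
  (b | (c | (d & ~b))) = 0111111101111111
  ~a = 1111111100000000
  (d | ~a) = 1111111101010101
  ((b | (c | (d & ~b))) | (d | ~a)) = 1111111101111111

((b | (c | (d & ~b))) | (d | ~a))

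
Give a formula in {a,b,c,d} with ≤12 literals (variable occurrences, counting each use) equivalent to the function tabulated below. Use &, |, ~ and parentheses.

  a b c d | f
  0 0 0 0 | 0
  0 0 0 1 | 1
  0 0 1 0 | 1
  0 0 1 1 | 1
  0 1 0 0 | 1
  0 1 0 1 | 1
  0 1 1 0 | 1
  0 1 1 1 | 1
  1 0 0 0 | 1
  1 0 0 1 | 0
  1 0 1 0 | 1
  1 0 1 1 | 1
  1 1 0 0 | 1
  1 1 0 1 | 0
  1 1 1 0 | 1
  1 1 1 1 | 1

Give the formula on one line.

((((c | a) | b) & (c | ~a)) | ((~d & a) | (~a & d)))

  (c | a) = 0011001111111111
  ((c | a) | b) = 0011111111111111
  ~a = 1111111100000000
  (c | ~a) = 1111111100110011
  (((c | a) | b) & (c | ~a)) = 0011111100110011
  ~d = 1010101010101010
  (~d & a) = 0000000010101010
  (~a & d) = 0101010100000000
  ((~d & a) | (~a & d)) = 0101010110101010
  ((((c | a) | b) & (c | ~a)) | ((~d & a) | (~a & d))) = 0111111110111011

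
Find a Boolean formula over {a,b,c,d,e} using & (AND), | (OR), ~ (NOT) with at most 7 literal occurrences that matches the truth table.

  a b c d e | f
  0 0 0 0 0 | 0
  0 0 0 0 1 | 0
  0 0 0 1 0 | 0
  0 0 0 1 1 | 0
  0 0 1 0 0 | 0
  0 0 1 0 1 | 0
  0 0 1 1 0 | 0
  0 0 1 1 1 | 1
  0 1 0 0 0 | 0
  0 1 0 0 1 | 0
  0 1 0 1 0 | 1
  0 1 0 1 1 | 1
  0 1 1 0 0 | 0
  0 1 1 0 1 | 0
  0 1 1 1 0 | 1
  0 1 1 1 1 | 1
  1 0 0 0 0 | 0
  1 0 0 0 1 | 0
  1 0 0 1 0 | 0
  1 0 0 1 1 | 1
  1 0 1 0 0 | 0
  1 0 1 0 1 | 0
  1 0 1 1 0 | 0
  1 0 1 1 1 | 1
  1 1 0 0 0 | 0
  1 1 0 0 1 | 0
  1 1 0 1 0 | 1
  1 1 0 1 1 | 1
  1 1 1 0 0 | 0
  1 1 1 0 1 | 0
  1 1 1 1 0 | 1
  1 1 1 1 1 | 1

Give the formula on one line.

(((e | b) & ((d & b) | (c | a))) & d)

  (e | b) = 01010101111111110101010111111111
  (d & b) = 00000000001100110000000000110011
  (c | a) = 00001111000011111111111111111111
  ((d & b) | (c | a)) = 00001111001111111111111111111111
  ((e | b) & ((d & b) | (c | a))) = 00000101001111110101010111111111
  (((e | b) & ((d & b) | (c | a))) & d) = 00000001001100110001000100110011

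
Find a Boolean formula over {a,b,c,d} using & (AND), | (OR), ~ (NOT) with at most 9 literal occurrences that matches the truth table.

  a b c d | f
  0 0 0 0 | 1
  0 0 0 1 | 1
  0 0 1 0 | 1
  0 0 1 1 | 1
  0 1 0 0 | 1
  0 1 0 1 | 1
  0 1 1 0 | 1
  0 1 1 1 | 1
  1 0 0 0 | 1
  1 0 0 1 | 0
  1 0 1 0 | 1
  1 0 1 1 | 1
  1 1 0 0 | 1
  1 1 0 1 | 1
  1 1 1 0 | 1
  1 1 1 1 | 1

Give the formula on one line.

  ~d = 1010101010101010
  ~c = 1100110011001100
  (b & ~c) = 0000110000001100
  ((b & ~c) & a) = 0000000000001100
  (d & c) = 0001000100010001
  (((b & ~c) & a) | (d & c)) = 0001000100011101
  (~d | (((b & ~c) & a) | (d & c))) = 1011101110111111
  ~a = 1111111100000000
  ((~d | (((b & ~c) & a) | (d & c))) | ~a) = 1111111110111111

((~d | (((b & ~c) & a) | (d & c))) | ~a)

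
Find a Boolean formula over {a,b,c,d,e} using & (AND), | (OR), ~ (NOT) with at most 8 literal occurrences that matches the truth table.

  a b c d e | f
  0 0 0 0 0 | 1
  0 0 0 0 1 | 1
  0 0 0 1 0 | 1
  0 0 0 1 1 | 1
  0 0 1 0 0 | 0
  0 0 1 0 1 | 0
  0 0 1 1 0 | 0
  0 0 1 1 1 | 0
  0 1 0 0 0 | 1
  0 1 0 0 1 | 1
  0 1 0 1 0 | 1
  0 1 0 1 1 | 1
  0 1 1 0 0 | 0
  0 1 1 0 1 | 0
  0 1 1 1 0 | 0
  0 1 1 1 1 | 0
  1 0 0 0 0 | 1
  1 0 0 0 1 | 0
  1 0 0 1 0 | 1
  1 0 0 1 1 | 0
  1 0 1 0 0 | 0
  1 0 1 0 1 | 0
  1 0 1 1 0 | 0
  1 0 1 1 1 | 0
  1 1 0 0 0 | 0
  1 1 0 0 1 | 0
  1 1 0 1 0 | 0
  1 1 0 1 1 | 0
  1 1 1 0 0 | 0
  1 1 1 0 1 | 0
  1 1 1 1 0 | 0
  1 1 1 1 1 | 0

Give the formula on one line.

(((~b | ~a) & ~c) & ((((b | ~c) & e) & ~a) | ~e))

  ~b = 11111111000000001111111100000000
  ~a = 11111111111111110000000000000000
  (~b | ~a) = 11111111111111111111111100000000
  ~c = 11110000111100001111000011110000
  ((~b | ~a) & ~c) = 11110000111100001111000000000000
  (b | ~c) = 11110000111111111111000011111111
  ((b | ~c) & e) = 01010000010101010101000001010101
  (((b | ~c) & e) & ~a) = 01010000010101010000000000000000
  ~e = 10101010101010101010101010101010
  ((((b | ~c) & e) & ~a) | ~e) = 11111010111111111010101010101010
  (((~b | ~a) & ~c) & ((((b | ~c) & e) & ~a) | ~e)) = 11110000111100001010000000000000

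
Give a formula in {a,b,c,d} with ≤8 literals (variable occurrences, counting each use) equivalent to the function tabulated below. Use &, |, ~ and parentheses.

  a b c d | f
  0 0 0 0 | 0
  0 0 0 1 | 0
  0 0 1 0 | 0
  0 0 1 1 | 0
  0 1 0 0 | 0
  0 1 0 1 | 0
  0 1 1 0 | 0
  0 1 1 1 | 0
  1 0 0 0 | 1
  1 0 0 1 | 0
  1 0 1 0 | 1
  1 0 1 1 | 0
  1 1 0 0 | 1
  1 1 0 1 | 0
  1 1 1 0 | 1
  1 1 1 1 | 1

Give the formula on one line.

(((~d | (c & b)) | (~d | ~a)) & a)

  ~d = 1010101010101010
  (c & b) = 0000001100000011
  (~d | (c & b)) = 1010101110101011
  ~a = 1111111100000000
  (~d | ~a) = 1111111110101010
  ((~d | (c & b)) | (~d | ~a)) = 1111111110101011
  (((~d | (c & b)) | (~d | ~a)) & a) = 0000000010101011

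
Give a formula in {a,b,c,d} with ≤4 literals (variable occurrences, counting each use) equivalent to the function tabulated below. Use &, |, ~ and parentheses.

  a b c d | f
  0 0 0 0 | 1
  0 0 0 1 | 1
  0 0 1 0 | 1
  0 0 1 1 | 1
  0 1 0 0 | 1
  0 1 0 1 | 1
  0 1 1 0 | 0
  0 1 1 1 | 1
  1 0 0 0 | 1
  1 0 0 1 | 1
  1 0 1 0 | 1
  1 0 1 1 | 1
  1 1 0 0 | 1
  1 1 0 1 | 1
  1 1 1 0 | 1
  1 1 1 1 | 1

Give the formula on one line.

(((d | ~b) | ~c) | a)

  ~b = 1111000011110000
  (d | ~b) = 1111010111110101
  ~c = 1100110011001100
  ((d | ~b) | ~c) = 1111110111111101
  (((d | ~b) | ~c) | a) = 1111110111111111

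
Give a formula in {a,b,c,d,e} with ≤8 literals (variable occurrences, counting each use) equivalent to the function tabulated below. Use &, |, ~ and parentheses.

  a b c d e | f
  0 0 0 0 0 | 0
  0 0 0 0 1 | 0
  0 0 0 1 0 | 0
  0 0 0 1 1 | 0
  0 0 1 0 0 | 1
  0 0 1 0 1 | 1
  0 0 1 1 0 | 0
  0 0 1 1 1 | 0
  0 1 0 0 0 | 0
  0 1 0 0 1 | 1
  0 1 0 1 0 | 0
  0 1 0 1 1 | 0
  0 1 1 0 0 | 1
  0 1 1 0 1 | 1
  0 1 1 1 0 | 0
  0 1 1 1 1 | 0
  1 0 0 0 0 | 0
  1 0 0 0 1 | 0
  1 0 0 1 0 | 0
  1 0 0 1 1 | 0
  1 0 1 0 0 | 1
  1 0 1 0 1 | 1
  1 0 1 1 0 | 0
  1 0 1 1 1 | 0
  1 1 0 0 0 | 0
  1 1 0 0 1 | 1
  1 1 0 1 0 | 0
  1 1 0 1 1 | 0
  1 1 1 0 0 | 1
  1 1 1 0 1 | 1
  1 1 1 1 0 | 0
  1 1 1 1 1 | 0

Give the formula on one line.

  (d | b) = 00110011111111110011001111111111
  ((d | b) & e) = 00010001010101010001000101010101
  (((d | b) & e) | c) = 00011111010111110001111101011111
  ~d = 11001100110011001100110011001100
  ((((d | b) & e) | c) & ~d) = 00001100010011000000110001001100

((((d | b) & e) | c) & ~d)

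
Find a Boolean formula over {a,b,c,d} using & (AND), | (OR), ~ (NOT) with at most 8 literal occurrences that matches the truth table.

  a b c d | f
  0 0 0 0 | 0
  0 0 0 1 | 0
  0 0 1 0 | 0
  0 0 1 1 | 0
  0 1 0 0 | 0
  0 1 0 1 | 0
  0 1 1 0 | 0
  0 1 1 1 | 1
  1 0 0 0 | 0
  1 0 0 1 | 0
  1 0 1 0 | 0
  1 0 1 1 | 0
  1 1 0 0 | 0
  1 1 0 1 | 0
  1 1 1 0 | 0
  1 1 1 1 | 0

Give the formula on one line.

((d & c) & (((b & (c | d)) & ~a) | (~c & ~d)))

  (d & c) = 0001000100010001
  (c | d) = 0111011101110111
  (b & (c | d)) = 0000011100000111
  ~a = 1111111100000000
  ((b & (c | d)) & ~a) = 0000011100000000
  ~c = 1100110011001100
  ~d = 1010101010101010
  (~c & ~d) = 1000100010001000
  (((b & (c | d)) & ~a) | (~c & ~d)) = 1000111110001000
  ((d & c) & (((b & (c | d)) & ~a) | (~c & ~d))) = 0000000100000000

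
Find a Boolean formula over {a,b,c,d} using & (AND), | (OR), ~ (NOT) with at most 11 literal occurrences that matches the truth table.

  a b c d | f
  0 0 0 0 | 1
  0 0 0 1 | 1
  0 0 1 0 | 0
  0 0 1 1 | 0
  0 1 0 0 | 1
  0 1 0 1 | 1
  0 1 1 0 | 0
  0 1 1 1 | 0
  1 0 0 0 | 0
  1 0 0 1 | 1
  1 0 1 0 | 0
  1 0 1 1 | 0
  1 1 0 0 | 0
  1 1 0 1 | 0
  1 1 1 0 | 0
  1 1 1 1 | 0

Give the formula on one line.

  ~c = 1100110011001100
  ~a = 1111111100000000
  (~c & ~a) = 1100110000000000
  ~b = 1111000011110000
  (~b & d) = 0101000001010000
  ((~c & ~a) | (~b & d)) = 1101110001010000
  ~d = 1010101010101010
  (a | b) = 0000111111111111
  (~d & (a | b)) = 0000101010101010
  ((~d & (a | b)) | ~c) = 1100111011101110
  (((~c & ~a) | (~b & d)) & ((~d & (a | b)) | ~c)) = 1100110001000000

(((~c & ~a) | (~b & d)) & ((~d & (a | b)) | ~c))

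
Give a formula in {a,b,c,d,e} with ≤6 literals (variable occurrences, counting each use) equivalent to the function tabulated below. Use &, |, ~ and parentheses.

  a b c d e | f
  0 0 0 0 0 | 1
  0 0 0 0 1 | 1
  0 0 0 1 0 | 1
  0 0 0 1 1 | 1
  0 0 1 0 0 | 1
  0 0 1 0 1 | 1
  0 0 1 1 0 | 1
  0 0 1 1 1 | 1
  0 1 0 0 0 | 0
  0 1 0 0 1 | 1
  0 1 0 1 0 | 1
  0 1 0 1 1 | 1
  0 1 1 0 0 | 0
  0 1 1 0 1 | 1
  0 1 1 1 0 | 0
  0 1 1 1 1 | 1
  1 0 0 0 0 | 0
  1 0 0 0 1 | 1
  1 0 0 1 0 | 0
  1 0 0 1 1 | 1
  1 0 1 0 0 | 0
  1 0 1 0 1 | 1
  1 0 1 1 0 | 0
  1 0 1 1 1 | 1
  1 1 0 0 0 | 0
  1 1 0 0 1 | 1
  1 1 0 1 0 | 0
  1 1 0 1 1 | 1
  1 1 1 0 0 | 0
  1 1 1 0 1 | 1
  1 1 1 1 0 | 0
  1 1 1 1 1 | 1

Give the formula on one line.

(((~b | (~c & (d & b))) & ~a) | e)

  ~b = 11111111000000001111111100000000
  ~c = 11110000111100001111000011110000
  (d & b) = 00000000001100110000000000110011
  (~c & (d & b)) = 00000000001100000000000000110000
  (~b | (~c & (d & b))) = 11111111001100001111111100110000
  ~a = 11111111111111110000000000000000
  ((~b | (~c & (d & b))) & ~a) = 11111111001100000000000000000000
  (((~b | (~c & (d & b))) & ~a) | e) = 11111111011101010101010101010101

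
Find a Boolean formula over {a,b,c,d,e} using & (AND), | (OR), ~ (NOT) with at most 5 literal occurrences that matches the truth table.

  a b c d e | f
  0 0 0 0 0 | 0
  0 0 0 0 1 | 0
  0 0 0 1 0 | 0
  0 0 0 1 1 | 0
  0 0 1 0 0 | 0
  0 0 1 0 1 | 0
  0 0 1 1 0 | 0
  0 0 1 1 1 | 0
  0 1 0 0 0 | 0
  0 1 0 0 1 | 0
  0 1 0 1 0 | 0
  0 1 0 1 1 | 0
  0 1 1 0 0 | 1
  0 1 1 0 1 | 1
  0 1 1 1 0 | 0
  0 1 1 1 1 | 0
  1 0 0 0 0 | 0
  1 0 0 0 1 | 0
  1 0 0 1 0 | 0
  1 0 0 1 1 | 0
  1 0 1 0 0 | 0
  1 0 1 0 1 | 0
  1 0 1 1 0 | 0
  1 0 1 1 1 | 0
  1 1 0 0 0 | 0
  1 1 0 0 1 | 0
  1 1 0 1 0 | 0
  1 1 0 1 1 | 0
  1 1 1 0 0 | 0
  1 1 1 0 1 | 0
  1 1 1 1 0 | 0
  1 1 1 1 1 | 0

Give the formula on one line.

  ~a = 11111111111111110000000000000000
  ~d = 11001100110011001100110011001100
  (~d & c) = 00001100000011000000110000001100
  (~a & (~d & c)) = 00001100000011000000000000000000
  (b & (~a & (~d & c))) = 00000000000011000000000000000000

(b & (~a & (~d & c)))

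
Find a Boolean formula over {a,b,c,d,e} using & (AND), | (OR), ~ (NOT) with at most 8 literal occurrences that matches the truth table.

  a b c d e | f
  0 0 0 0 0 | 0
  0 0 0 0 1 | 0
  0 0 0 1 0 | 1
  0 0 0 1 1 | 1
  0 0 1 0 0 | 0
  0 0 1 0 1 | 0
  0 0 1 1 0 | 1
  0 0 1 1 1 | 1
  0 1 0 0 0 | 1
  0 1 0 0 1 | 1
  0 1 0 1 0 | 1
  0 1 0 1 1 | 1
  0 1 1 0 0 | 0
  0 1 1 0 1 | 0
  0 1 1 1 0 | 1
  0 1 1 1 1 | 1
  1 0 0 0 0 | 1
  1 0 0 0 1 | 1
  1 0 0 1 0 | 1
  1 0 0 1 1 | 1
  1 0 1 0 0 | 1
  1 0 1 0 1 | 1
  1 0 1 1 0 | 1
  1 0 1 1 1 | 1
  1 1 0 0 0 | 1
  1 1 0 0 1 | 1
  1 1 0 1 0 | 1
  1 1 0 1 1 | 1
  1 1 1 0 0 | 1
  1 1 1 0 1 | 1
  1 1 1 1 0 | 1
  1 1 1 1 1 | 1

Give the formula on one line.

((d | (~d & a)) | (b & (d | (~c & (~e | ~a)))))

  ~d = 11001100110011001100110011001100
  (~d & a) = 00000000000000001100110011001100
  (d | (~d & a)) = 00110011001100111111111111111111
  ~c = 11110000111100001111000011110000
  ~e = 10101010101010101010101010101010
  ~a = 11111111111111110000000000000000
  (~e | ~a) = 11111111111111111010101010101010
  (~c & (~e | ~a)) = 11110000111100001010000010100000
  (d | (~c & (~e | ~a))) = 11110011111100111011001110110011
  (b & (d | (~c & (~e | ~a)))) = 00000000111100110000000010110011
  ((d | (~d & a)) | (b & (d | (~c & (~e | ~a))))) = 00110011111100111111111111111111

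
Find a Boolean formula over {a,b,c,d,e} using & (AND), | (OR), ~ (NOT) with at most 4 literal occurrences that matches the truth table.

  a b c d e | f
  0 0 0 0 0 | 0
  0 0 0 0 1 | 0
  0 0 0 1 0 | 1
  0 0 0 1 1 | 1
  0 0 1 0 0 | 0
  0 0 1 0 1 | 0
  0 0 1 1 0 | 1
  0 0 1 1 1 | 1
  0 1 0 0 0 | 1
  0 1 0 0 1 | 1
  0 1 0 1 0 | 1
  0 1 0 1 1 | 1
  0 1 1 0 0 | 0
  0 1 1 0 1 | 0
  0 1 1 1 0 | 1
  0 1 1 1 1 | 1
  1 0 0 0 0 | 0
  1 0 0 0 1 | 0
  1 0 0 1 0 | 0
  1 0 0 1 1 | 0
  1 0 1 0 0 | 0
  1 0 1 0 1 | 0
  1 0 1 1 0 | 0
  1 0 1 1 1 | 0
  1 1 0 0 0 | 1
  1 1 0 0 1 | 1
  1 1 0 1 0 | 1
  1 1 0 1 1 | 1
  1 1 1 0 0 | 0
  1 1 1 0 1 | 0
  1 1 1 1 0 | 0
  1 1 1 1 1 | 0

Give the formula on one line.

  ~c = 11110000111100001111000011110000
  (~c & b) = 00000000111100000000000011110000
  ~a = 11111111111111110000000000000000
  (~a & d) = 00110011001100110000000000000000
  ((~c & b) | (~a & d)) = 00110011111100110000000011110000

((~c & b) | (~a & d))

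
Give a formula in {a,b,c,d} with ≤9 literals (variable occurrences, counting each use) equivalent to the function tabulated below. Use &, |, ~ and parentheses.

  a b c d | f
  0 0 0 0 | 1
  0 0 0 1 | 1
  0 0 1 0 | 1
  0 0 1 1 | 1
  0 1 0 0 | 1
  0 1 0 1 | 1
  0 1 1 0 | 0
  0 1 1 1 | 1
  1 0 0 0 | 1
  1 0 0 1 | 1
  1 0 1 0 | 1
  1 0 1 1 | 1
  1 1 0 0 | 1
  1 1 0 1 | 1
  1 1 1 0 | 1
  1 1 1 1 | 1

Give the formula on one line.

  ~d = 1010101010101010
  (~d | c) = 1011101110111011
  ~c = 1100110011001100
  ((~d | c) & ~c) = 1000100010001000
  (((~d | c) & ~c) | d) = 1101110111011101
  ~b = 1111000011110000
  (~b | a) = 1111000011111111
  ((((~d | c) & ~c) | d) | (~b | a)) = 1111110111111111

((((~d | c) & ~c) | d) | (~b | a))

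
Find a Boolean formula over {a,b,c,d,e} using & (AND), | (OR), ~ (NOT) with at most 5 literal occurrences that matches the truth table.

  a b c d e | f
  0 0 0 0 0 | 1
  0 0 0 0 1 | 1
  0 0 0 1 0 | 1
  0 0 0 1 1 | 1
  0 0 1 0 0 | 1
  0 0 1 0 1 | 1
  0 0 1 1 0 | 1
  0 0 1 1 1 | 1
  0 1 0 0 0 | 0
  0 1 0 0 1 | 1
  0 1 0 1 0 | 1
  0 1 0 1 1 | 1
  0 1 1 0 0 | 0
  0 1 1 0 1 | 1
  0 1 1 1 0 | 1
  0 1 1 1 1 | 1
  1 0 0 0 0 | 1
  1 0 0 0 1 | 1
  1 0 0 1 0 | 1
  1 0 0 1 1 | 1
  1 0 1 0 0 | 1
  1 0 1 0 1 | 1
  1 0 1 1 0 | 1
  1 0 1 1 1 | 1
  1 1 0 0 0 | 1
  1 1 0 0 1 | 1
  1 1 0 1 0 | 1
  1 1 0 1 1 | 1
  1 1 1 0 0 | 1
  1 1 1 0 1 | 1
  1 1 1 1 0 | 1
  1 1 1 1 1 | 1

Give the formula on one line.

((e | ~b) | (a | d))

  ~b = 11111111000000001111111100000000
  (e | ~b) = 11111111010101011111111101010101
  (a | d) = 00110011001100111111111111111111
  ((e | ~b) | (a | d)) = 11111111011101111111111111111111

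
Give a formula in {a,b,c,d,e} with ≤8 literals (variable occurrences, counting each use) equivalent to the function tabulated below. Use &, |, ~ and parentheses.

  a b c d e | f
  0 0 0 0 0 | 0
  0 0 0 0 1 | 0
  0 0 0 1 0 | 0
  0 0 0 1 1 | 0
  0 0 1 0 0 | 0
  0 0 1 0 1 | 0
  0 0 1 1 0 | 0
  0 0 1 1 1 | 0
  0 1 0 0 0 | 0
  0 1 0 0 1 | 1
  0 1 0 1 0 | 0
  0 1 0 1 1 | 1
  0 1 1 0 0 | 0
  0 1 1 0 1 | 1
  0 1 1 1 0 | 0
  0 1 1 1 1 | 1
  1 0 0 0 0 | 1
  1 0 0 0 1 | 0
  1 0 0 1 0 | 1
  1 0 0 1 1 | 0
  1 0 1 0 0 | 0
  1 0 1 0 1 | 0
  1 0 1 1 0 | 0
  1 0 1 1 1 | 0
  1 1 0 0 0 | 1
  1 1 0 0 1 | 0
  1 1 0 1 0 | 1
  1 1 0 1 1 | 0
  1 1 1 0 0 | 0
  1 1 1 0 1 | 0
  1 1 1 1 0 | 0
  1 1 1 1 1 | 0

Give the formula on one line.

  ~c = 11110000111100001111000011110000
  (a & ~c) = 00000000000000001111000011110000
  (e | (a & ~c)) = 01010101010101011111010111110101
  ~e = 10101010101010101010101010101010
  (~e & a) = 00000000000000001010101010101010
  ~a = 11111111111111110000000000000000
  (b & ~a) = 00000000111111110000000000000000
  ((~e & a) | (b & ~a)) = 00000000111111111010101010101010
  ((e | (a & ~c)) & ((~e & a) | (b & ~a))) = 00000000010101011010000010100000

((e | (a & ~c)) & ((~e & a) | (b & ~a)))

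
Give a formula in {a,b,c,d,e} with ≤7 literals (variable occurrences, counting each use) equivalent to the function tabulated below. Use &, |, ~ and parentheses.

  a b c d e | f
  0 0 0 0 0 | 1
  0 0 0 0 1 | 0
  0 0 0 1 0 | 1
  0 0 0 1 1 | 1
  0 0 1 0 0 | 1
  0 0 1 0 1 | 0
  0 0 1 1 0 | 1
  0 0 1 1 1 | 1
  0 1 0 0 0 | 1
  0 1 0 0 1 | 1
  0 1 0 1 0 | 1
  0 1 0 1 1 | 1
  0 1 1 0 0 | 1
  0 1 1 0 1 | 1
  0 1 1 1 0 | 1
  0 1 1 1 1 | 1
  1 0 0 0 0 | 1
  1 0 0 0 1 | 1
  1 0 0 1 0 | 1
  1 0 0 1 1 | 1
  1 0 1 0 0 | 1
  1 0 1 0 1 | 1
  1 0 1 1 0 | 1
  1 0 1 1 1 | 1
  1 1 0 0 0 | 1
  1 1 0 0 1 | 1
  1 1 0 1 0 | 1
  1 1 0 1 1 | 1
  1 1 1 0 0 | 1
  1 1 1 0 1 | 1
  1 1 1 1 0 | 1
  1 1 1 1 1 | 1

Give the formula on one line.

(((b | a) | d) | (~e | a))

  (b | a) = 00000000111111111111111111111111
  ((b | a) | d) = 00110011111111111111111111111111
  ~e = 10101010101010101010101010101010
  (~e | a) = 10101010101010101111111111111111
  (((b | a) | d) | (~e | a)) = 10111011111111111111111111111111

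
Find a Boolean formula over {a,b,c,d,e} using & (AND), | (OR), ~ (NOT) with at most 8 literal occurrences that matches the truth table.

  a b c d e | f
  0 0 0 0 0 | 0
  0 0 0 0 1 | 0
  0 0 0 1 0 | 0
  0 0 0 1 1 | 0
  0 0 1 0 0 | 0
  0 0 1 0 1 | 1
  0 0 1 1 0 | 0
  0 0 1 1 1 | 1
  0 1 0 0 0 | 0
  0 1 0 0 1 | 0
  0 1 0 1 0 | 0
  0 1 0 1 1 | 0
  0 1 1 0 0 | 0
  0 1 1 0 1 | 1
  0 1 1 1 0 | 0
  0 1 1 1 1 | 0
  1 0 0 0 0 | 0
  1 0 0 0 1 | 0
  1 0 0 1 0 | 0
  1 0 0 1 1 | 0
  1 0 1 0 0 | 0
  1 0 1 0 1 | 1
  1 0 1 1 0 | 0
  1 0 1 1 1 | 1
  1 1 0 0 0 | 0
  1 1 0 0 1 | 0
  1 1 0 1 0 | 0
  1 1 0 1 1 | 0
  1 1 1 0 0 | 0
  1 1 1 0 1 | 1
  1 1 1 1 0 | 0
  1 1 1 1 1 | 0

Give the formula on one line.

  (c & e) = 00000101000001010000010100000101
  ~d = 11001100110011001100110011001100
  ~e = 10101010101010101010101010101010
  ~b = 11111111000000001111111100000000
  (~e | ~b) = 11111111101010101111111110101010
  (~d | (~e | ~b)) = 11111111111011101111111111101110
  ((c & e) & (~d | (~e | ~b))) = 00000101000001000000010100000100

((c & e) & (~d | (~e | ~b)))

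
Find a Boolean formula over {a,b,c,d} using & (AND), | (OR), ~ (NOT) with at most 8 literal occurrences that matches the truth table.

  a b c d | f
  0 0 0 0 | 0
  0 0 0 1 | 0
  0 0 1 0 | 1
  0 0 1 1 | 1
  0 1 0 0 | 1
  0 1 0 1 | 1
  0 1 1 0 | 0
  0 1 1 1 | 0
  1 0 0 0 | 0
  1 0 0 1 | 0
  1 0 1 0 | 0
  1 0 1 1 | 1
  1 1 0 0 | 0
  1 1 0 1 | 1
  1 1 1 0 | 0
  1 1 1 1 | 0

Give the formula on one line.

(((~c & b) | (~b & c)) & (~a | (d | (b & c))))

  ~c = 1100110011001100
  (~c & b) = 0000110000001100
  ~b = 1111000011110000
  (~b & c) = 0011000000110000
  ((~c & b) | (~b & c)) = 0011110000111100
  ~a = 1111111100000000
  (b & c) = 0000001100000011
  (d | (b & c)) = 0101011101010111
  (~a | (d | (b & c))) = 1111111101010111
  (((~c & b) | (~b & c)) & (~a | (d | (b & c)))) = 0011110000010100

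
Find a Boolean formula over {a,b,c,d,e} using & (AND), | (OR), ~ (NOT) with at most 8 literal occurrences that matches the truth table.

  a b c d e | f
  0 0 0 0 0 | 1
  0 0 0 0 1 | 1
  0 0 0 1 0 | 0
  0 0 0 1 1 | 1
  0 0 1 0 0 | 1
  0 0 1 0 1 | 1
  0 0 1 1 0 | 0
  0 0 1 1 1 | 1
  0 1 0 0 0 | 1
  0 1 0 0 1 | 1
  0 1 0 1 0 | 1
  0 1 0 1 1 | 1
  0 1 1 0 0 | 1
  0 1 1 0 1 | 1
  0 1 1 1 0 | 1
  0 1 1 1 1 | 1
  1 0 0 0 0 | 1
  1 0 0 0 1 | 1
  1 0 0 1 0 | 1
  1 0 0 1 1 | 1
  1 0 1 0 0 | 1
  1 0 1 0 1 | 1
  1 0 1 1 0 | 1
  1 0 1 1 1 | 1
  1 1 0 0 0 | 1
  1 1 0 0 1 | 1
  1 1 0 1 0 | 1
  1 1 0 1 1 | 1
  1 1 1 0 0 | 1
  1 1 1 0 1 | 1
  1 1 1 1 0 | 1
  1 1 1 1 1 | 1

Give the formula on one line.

((d & ((e | b) | (a | (e | (~b & a))))) | ~d)

  (e | b) = 01010101111111110101010111111111
  ~b = 11111111000000001111111100000000
  (~b & a) = 00000000000000001111111100000000
  (e | (~b & a)) = 01010101010101011111111101010101
  (a | (e | (~b & a))) = 01010101010101011111111111111111
  ((e | b) | (a | (e | (~b & a)))) = 01010101111111111111111111111111
  (d & ((e | b) | (a | (e | (~b & a))))) = 00010001001100110011001100110011
  ~d = 11001100110011001100110011001100
  ((d & ((e | b) | (a | (e | (~b & a))))) | ~d) = 11011101111111111111111111111111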